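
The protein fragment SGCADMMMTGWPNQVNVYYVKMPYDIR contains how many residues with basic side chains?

The basic amino acids are Lys (K), Arg (R), and His (H).
Matching residues: K21, R27.

2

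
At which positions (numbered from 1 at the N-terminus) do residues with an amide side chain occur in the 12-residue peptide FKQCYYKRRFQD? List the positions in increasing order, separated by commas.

Only N (asparagine) and Q (glutamine) carry a side-chain carboxamide.
Matching residues: Q3, Q11.

3, 11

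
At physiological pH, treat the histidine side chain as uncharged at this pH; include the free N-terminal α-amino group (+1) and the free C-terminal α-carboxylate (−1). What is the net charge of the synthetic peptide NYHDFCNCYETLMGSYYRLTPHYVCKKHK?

+2

Near pH 7.4, K and R contribute +1 each, D and E contribute −1 each, and every other side chain (His included, as stated) is uncharged.
Positive (K, R): R18, K26, K27, K29 → +4.
Negative (D, E): D4, E10 → −2.
The N-terminus (+1) and C-terminus (−1) cancel.
Net charge = (+4) + (−2) = +2.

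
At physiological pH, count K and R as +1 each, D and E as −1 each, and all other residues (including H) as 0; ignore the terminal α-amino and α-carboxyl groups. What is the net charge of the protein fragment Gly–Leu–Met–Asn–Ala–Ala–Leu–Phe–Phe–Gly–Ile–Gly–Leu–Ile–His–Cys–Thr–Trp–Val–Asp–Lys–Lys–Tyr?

+1

Positive (K, R): Lys21, Lys22 → +2.
Negative (D, E): Asp20 → −1.
Net charge = (+2) + (−1) = +1.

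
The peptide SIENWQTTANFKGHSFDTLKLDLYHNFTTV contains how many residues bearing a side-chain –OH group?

8

S, T, and Y are the three residues with a side-chain hydroxyl.
Matching residues: S1, T7, T8, S15, T18, Y24, T28, T29.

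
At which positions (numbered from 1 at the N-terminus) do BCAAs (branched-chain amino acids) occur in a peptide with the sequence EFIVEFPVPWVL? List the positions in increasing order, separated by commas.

The BCAAs are Val, Leu, and Ile — aliphatic side chains with a branch point.
Matching residues: I3, V4, V8, V11, L12.

3, 4, 8, 11, 12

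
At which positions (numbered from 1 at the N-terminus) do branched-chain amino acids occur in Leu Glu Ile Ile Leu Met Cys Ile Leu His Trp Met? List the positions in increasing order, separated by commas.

Valine (V), leucine (L), and isoleucine (I) are the branched-chain amino acids.
Matching residues: Leu1, Ile3, Ile4, Leu5, Ile8, Leu9.

1, 3, 4, 5, 8, 9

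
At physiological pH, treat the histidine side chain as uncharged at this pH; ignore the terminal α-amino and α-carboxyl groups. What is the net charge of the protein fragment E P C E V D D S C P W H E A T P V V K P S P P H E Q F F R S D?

At pH ~7.4 the Lys and Arg side chains are protonated (+1), the Asp and Glu side chains are deprotonated (−1), and with His taken as neutral all other side chains carry no charge.
Positive (K, R): K19, R29 → +2.
Negative (D, E): E1, E4, D6, D7, E13, E25, D31 → −7.
Net charge = (+2) + (−7) = −5.

-5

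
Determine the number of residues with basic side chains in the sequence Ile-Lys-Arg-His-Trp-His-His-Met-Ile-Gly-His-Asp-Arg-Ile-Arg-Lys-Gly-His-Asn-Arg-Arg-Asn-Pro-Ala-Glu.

Lysine (K), arginine (R), and histidine (H) have basic, nitrogen-containing side chains.
Matching residues: Lys2, Arg3, His4, His6, His7, His11, Arg13, Arg15, Lys16, His18, Arg20, Arg21.

12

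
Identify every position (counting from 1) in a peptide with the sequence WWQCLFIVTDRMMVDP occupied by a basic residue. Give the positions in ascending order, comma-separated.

K, R, and H are the three residues with basic side chains (ε-amine, guanidinium, and imidazole respectively).
Matching residues: R11.

11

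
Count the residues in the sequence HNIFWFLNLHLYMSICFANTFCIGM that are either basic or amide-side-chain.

Basic: H, K, R. Amide-side-chain: N, Q.
Basic residues here: H1, H10 (2).
Amide-side-chain residues here: N2, N8, N19 (3).
The two groups share no amino acid, so total = 2 + 3 = 5.

5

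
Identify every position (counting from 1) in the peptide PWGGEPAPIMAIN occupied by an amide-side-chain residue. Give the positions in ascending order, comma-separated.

13

The amide-side-chain residues are Asn (N) and Gln (Q).
Matching residues: N13.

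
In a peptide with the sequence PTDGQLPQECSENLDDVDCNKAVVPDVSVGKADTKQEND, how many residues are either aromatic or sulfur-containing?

Aromatic: F, W, Y. Sulfur-containing: C, M.
Aromatic residues here: none (0).
Sulfur-containing residues here: C10, C19 (2).
The two groups share no amino acid, so total = 0 + 2 = 2.

2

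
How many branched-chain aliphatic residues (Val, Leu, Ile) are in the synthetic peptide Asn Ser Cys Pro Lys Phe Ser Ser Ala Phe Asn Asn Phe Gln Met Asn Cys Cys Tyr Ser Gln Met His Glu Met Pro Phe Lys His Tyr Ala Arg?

None of the 32 residues belong to this group.

0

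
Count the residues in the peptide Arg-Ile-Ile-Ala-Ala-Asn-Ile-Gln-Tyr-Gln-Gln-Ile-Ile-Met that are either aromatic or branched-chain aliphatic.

6

Aromatic: F, W, Y. Branched-chain aliphatic: I, L, V.
Aromatic residues here: Tyr9 (1).
Branched-chain aliphatic residues here: Ile2, Ile3, Ile7, Ile12, Ile13 (5).
The two groups share no amino acid, so total = 1 + 5 = 6.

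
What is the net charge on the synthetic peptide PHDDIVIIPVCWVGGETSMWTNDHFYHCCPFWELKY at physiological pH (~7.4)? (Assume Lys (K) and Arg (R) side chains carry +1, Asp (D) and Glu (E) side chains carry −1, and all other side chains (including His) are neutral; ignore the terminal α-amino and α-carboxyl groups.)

Positive (K, R): K35 → +1.
Negative (D, E): D3, D4, E16, D23, E33 → −5.
Net charge = (+1) + (−5) = −4.

-4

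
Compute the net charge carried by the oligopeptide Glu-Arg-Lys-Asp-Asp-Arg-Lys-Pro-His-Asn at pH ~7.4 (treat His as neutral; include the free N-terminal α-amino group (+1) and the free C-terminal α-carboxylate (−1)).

The side chains ionized at physiological pH are Lys/Arg (+1) and Asp/Glu (−1); with His treated as neutral, nothing else contributes.
Positive (K, R): Arg2, Lys3, Arg6, Lys7 → +4.
Negative (D, E): Glu1, Asp4, Asp5 → −3.
The N-terminus (+1) and C-terminus (−1) cancel.
Net charge = (+4) + (−3) = +1.

+1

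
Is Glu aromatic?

No

The aromatic amino acids are Phe (F, benzyl), Trp (W, indole), and Tyr (Y, phenol).
Glutamate is not in this group.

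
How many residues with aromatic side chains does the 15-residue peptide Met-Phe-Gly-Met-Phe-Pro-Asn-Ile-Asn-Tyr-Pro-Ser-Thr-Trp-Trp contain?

5

The aromatic amino acids are Phe (F, benzyl), Trp (W, indole), and Tyr (Y, phenol).
Matching residues: Phe2, Phe5, Tyr10, Trp14, Trp15.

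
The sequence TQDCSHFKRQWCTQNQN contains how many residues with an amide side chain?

The amide-side-chain residues are Asn (N) and Gln (Q).
Matching residues: Q2, Q10, Q14, N15, Q16, N17.

6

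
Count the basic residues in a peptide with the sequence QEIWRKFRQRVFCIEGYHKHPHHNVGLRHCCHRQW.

Lysine (K), arginine (R), and histidine (H) have basic, nitrogen-containing side chains.
Matching residues: R5, K6, R8, R10, H18, K19, H20, H22, H23, R28, H29, H32, R33.

13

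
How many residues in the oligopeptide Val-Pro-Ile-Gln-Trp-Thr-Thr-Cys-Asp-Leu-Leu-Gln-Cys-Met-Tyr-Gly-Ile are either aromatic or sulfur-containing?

Aromatic: F, W, Y. Sulfur-containing: C, M.
Aromatic residues here: Trp5, Tyr15 (2).
Sulfur-containing residues here: Cys8, Cys13, Met14 (3).
The two groups share no amino acid, so total = 2 + 3 = 5.

5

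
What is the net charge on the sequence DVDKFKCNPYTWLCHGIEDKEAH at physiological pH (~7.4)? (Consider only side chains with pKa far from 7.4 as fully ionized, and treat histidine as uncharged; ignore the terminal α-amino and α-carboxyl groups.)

-2

At pH ~7.4 the Lys and Arg side chains are protonated (+1), the Asp and Glu side chains are deprotonated (−1), and with His taken as neutral all other side chains carry no charge.
Positive (K, R): K4, K6, K20 → +3.
Negative (D, E): D1, D3, E18, D19, E21 → −5.
Net charge = (+3) + (−5) = −2.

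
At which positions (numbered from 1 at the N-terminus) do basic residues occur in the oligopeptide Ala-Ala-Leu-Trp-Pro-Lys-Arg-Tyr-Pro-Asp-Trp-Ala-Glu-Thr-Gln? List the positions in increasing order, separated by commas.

K, R, and H are the three residues with basic side chains (ε-amine, guanidinium, and imidazole respectively).
Matching residues: Lys6, Arg7.

6, 7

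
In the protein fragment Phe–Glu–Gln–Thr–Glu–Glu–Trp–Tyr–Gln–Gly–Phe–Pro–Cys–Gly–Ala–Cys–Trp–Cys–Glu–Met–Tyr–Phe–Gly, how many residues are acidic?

The acidic residues are Asp (D) and Glu (E), whose side chains end in a carboxylate group.
Matching residues: Glu2, Glu5, Glu6, Glu19.

4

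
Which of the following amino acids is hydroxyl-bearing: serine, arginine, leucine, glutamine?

serine

S, T, and Y are the three residues with a side-chain hydroxyl.
Of the listed options, only serine belongs to this group.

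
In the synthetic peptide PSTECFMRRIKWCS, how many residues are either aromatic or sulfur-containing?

Aromatic: F, W, Y. Sulfur-containing: C, M.
Aromatic residues here: F6, W12 (2).
Sulfur-containing residues here: C5, M7, C13 (3).
The two groups share no amino acid, so total = 2 + 3 = 5.

5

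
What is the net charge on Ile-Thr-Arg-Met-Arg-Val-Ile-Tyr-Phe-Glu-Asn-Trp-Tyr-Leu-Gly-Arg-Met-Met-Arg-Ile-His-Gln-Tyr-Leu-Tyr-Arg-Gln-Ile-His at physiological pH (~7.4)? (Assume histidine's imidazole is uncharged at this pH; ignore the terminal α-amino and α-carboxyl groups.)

At pH ~7.4 the Lys and Arg side chains are protonated (+1), the Asp and Glu side chains are deprotonated (−1), and with His taken as neutral all other side chains carry no charge.
Positive (K, R): Arg3, Arg5, Arg16, Arg19, Arg26 → +5.
Negative (D, E): Glu10 → −1.
Net charge = (+5) + (−1) = +4.

+4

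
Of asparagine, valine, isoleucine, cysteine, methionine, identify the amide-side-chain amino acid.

asparagine

Only N (asparagine) and Q (glutamine) carry a side-chain carboxamide.
Of the listed options, only asparagine belongs to this group.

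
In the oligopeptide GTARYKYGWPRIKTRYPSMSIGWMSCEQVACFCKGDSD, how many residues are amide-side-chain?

1

Asparagine (N) and glutamine (Q) have uncharged amide side chains.
Matching residues: Q28.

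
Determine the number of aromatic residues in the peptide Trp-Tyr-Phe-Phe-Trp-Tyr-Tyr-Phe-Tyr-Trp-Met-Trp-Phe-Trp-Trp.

F, W, and Y each carry an aromatic ring on the side chain.
Matching residues: Trp1, Tyr2, Phe3, Phe4, Trp5, Tyr6, Tyr7, Phe8, Tyr9, Trp10, Trp12, Phe13, Trp14, Trp15.

14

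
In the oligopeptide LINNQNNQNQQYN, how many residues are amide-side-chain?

Only N (asparagine) and Q (glutamine) carry a side-chain carboxamide.
Matching residues: N3, N4, Q5, N6, N7, Q8, N9, Q10, Q11, N13.

10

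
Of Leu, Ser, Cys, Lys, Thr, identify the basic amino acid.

K, R, and H are the three residues with basic side chains (ε-amine, guanidinium, and imidazole respectively).
Of the listed options, only Lys belongs to this group.

Lys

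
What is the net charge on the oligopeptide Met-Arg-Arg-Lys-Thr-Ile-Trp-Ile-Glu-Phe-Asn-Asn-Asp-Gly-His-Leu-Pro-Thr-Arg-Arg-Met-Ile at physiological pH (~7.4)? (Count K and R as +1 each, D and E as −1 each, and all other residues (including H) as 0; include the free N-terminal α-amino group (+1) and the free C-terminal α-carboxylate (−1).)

+3

Positive (K, R): Arg2, Arg3, Lys4, Arg19, Arg20 → +5.
Negative (D, E): Glu9, Asp13 → −2.
The N-terminus (+1) and C-terminus (−1) cancel.
Net charge = (+5) + (−2) = +3.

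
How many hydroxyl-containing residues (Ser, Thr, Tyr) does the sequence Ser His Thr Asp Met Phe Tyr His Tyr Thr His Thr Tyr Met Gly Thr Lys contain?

Matching residues: Ser1, Thr3, Tyr7, Tyr9, Thr10, Thr12, Tyr13, Thr16.

8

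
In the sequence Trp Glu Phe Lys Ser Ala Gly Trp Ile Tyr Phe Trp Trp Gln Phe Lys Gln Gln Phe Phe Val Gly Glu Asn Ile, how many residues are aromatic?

10

The aromatic amino acids are Phe (F, benzyl), Trp (W, indole), and Tyr (Y, phenol).
Matching residues: Trp1, Phe3, Trp8, Tyr10, Phe11, Trp12, Trp13, Phe15, Phe19, Phe20.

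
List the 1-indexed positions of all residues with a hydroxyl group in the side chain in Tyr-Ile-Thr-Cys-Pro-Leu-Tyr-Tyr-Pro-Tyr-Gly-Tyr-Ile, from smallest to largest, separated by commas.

Serine (S), threonine (T), and tyrosine (Y) each carry a hydroxyl group on the side chain.
Matching residues: Tyr1, Thr3, Tyr7, Tyr8, Tyr10, Tyr12.

1, 3, 7, 8, 10, 12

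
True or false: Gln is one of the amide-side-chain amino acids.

True

Asparagine (N) and glutamine (Q) have uncharged amide side chains.
Glutamine is in this group.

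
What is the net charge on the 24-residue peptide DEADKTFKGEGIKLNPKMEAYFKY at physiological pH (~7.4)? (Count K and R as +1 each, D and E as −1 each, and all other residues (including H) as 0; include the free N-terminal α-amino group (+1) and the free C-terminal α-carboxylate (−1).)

0

Positive (K, R): K5, K8, K13, K17, K23 → +5.
Negative (D, E): D1, E2, D4, E10, E19 → −5.
The N-terminus (+1) and C-terminus (−1) cancel.
Net charge = (+5) + (−5) = 0.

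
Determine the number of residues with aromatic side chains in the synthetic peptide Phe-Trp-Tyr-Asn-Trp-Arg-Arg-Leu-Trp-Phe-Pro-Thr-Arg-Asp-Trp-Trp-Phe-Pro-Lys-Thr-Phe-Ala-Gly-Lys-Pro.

Phenylalanine (F), tryptophan (W), and tyrosine (Y) have aromatic ring side chains.
Matching residues: Phe1, Trp2, Tyr3, Trp5, Trp9, Phe10, Trp15, Trp16, Phe17, Phe21.

10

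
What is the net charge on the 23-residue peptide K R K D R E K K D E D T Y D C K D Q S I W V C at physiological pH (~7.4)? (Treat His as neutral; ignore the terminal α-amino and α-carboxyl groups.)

0

At pH ~7.4 the Lys and Arg side chains are protonated (+1), the Asp and Glu side chains are deprotonated (−1), and with His taken as neutral all other side chains carry no charge.
Positive (K, R): K1, R2, K3, R5, K7, K8, K16 → +7.
Negative (D, E): D4, E6, D9, E10, D11, D14, D17 → −7.
Net charge = (+7) + (−7) = 0.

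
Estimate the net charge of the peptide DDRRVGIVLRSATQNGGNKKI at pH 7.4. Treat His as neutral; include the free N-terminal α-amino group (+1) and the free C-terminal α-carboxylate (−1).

+3

The side chains ionized at physiological pH are Lys/Arg (+1) and Asp/Glu (−1); with His treated as neutral, nothing else contributes.
Positive (K, R): R3, R4, R10, K19, K20 → +5.
Negative (D, E): D1, D2 → −2.
The N-terminus (+1) and C-terminus (−1) cancel.
Net charge = (+5) + (−2) = +3.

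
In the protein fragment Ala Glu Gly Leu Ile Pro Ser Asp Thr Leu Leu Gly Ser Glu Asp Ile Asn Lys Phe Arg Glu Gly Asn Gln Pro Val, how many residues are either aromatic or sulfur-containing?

1

Aromatic: F, W, Y. Sulfur-containing: C, M.
Aromatic residues here: Phe19 (1).
Sulfur-containing residues here: none (0).
The two groups share no amino acid, so total = 1 + 0 = 1.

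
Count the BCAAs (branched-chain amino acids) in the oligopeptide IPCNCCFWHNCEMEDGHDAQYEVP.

2

Valine (V), leucine (L), and isoleucine (I) are the branched-chain amino acids.
Matching residues: I1, V23.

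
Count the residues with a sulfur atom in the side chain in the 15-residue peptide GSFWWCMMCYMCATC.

The sulfur-bearing residues are cysteine (–SH) and methionine (–S–CH₃).
Matching residues: C6, M7, M8, C9, M11, C12, C15.

7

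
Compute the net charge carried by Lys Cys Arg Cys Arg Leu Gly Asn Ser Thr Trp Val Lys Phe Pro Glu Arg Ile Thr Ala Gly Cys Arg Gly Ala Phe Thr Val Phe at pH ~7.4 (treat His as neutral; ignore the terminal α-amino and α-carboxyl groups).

At pH ~7.4 the Lys and Arg side chains are protonated (+1), the Asp and Glu side chains are deprotonated (−1), and with His taken as neutral all other side chains carry no charge.
Positive (K, R): Lys1, Arg3, Arg5, Lys13, Arg17, Arg23 → +6.
Negative (D, E): Glu16 → −1.
Net charge = (+6) + (−1) = +5.

+5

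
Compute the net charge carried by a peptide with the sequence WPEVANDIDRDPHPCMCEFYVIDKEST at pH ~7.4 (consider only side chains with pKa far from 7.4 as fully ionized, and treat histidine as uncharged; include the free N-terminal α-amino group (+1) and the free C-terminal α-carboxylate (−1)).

-5

Near pH 7.4, K and R contribute +1 each, D and E contribute −1 each, and every other side chain (His included, as stated) is uncharged.
Positive (K, R): R10, K24 → +2.
Negative (D, E): E3, D7, D9, D11, E18, D23, E25 → −7.
The N-terminus (+1) and C-terminus (−1) cancel.
Net charge = (+2) + (−7) = −5.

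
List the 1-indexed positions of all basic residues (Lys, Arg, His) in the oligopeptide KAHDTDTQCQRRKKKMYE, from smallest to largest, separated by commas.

Matching residues: K1, H3, R11, R12, K13, K14, K15.

1, 3, 11, 12, 13, 14, 15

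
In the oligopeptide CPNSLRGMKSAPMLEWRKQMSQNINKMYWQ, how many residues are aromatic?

3

The aromatic amino acids are Phe (F, benzyl), Trp (W, indole), and Tyr (Y, phenol).
Matching residues: W16, Y28, W29.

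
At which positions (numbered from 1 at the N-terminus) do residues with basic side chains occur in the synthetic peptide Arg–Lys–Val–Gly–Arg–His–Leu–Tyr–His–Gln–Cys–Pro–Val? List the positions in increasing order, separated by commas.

K, R, and H are the three residues with basic side chains (ε-amine, guanidinium, and imidazole respectively).
Matching residues: Arg1, Lys2, Arg5, His6, His9.

1, 2, 5, 6, 9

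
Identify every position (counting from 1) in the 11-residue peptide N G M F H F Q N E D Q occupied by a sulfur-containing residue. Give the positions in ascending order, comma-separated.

3

Matching residues: M3.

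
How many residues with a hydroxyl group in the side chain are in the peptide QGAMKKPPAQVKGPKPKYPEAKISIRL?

2

S, T, and Y are the three residues with a side-chain hydroxyl.
Matching residues: Y18, S24.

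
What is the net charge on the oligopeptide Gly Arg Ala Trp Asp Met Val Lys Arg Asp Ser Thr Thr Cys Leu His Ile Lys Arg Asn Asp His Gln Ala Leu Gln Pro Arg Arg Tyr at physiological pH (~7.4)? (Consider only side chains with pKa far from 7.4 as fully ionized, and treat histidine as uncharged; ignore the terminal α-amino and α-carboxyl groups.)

At pH ~7.4 the Lys and Arg side chains are protonated (+1), the Asp and Glu side chains are deprotonated (−1), and with His taken as neutral all other side chains carry no charge.
Positive (K, R): Arg2, Lys8, Arg9, Lys18, Arg19, Arg28, Arg29 → +7.
Negative (D, E): Asp5, Asp10, Asp21 → −3.
Net charge = (+7) + (−3) = +4.

+4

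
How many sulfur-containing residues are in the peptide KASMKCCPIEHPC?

4

Only Cys (C) and Met (M) have a sulfur atom in the side chain.
Matching residues: M4, C6, C7, C13.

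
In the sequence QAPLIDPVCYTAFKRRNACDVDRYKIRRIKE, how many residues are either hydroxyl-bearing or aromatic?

4

Hydroxyl-bearing: S, T, Y. Aromatic: F, W, Y.
Hydroxyl-bearing residues here: Y10, T11, Y24 (3).
Aromatic residues here: Y10, F13, Y24 (3).
Y is in both groups, so the 2 Y residues must not be double-counted.
Total = 3 + 3 − 2 = 4.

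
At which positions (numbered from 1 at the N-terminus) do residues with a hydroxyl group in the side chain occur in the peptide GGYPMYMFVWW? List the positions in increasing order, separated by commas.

S, T, and Y are the three residues with a side-chain hydroxyl.
Matching residues: Y3, Y6.

3, 6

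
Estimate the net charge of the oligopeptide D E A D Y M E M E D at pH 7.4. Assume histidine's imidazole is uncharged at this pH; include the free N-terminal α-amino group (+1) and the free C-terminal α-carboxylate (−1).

-6

The side chains ionized at physiological pH are Lys/Arg (+1) and Asp/Glu (−1); with His treated as neutral, nothing else contributes.
Positive (K, R): none → +0.
Negative (D, E): D1, E2, D4, E7, E9, D10 → −6.
The N-terminus (+1) and C-terminus (−1) cancel.
Net charge = (+0) + (−6) = −6.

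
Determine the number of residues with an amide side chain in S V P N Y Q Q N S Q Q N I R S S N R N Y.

The amide-side-chain residues are Asn (N) and Gln (Q).
Matching residues: N4, Q6, Q7, N8, Q10, Q11, N12, N17, N19.

9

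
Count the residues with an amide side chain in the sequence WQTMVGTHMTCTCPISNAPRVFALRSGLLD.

The amide-side-chain residues are Asn (N) and Gln (Q).
Matching residues: Q2, N17.

2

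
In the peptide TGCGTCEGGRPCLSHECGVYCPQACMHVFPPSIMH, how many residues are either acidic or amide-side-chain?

3

Acidic: D, E. Amide-side-chain: N, Q.
Acidic residues here: E7, E16 (2).
Amide-side-chain residues here: Q23 (1).
The two groups share no amino acid, so total = 2 + 1 = 3.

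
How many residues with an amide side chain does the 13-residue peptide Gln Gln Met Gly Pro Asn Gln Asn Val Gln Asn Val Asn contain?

The amide-side-chain residues are Asn (N) and Gln (Q).
Matching residues: Gln1, Gln2, Asn6, Gln7, Asn8, Gln10, Asn11, Asn13.

8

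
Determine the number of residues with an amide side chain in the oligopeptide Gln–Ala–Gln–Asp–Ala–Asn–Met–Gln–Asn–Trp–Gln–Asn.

Asparagine (N) and glutamine (Q) have uncharged amide side chains.
Matching residues: Gln1, Gln3, Asn6, Gln8, Asn9, Gln11, Asn12.

7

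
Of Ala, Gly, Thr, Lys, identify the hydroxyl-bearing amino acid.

Serine (S), threonine (T), and tyrosine (Y) each carry a hydroxyl group on the side chain.
Of the listed options, only Thr belongs to this group.

Thr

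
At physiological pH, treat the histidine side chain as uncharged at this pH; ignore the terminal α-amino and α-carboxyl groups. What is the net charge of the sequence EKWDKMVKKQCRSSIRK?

+5

At pH ~7.4 the Lys and Arg side chains are protonated (+1), the Asp and Glu side chains are deprotonated (−1), and with His taken as neutral all other side chains carry no charge.
Positive (K, R): K2, K5, K8, K9, R12, R16, K17 → +7.
Negative (D, E): E1, D4 → −2.
Net charge = (+7) + (−2) = +5.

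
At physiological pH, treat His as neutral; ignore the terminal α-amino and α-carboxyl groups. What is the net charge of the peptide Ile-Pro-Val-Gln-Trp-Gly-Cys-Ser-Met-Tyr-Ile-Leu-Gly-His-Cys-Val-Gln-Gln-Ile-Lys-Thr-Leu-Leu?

+1

Near pH 7.4, K and R contribute +1 each, D and E contribute −1 each, and every other side chain (His included, as stated) is uncharged.
Positive (K, R): Lys20 → +1.
Negative (D, E): none → −0.
Net charge = (+1) + (−0) = +1.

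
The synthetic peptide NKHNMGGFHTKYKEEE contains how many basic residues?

5

Lysine (K), arginine (R), and histidine (H) have basic, nitrogen-containing side chains.
Matching residues: K2, H3, H9, K11, K13.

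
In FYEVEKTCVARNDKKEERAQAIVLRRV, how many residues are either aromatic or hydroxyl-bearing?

Aromatic: F, W, Y. Hydroxyl-bearing: S, T, Y.
Aromatic residues here: F1, Y2 (2).
Hydroxyl-bearing residues here: Y2, T7 (2).
Y is in both groups, so the 1 Y residue must not be double-counted.
Total = 2 + 2 − 1 = 3.

3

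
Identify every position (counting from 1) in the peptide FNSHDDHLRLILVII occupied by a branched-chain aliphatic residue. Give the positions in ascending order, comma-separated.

8, 10, 11, 12, 13, 14, 15

V, L, and I make up the branched-chain aliphatic group.
Matching residues: L8, L10, I11, L12, V13, I14, I15.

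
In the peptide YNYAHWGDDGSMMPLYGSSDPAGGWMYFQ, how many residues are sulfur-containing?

Only Cys (C) and Met (M) have a sulfur atom in the side chain.
Matching residues: M12, M13, M26.

3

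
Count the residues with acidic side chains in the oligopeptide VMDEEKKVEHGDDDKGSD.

8

Only D (aspartate) and E (glutamate) carry a side-chain carboxylic acid.
Matching residues: D3, E4, E5, E9, D12, D13, D14, D18.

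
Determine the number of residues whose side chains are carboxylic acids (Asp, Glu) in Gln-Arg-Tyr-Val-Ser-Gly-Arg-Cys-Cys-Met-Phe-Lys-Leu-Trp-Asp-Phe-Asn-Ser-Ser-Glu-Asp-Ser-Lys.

Matching residues: Asp15, Glu20, Asp21.

3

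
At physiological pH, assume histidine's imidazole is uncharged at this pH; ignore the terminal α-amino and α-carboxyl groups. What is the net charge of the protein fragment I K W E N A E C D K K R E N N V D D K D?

-2

At pH ~7.4 the Lys and Arg side chains are protonated (+1), the Asp and Glu side chains are deprotonated (−1), and with His taken as neutral all other side chains carry no charge.
Positive (K, R): K2, K10, K11, R12, K19 → +5.
Negative (D, E): E4, E7, D9, E13, D17, D18, D20 → −7.
Net charge = (+5) + (−7) = −2.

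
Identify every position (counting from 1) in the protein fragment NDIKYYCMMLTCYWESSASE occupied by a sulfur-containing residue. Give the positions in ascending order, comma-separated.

7, 8, 9, 12

Cysteine (C, thiol) and methionine (M, thioether) are the two sulfur-containing amino acids.
Matching residues: C7, M8, M9, C12.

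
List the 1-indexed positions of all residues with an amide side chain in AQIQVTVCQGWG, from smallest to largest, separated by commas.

2, 4, 9

Asparagine (N) and glutamine (Q) have uncharged amide side chains.
Matching residues: Q2, Q4, Q9.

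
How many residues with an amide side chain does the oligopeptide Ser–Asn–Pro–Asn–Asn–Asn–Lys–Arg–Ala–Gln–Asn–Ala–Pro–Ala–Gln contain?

Only N (asparagine) and Q (glutamine) carry a side-chain carboxamide.
Matching residues: Asn2, Asn4, Asn5, Asn6, Gln10, Asn11, Gln15.

7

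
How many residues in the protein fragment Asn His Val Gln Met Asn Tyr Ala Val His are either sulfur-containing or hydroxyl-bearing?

Sulfur-containing: C, M. Hydroxyl-bearing: S, T, Y.
Sulfur-containing residues here: Met5 (1).
Hydroxyl-bearing residues here: Tyr7 (1).
The two groups share no amino acid, so total = 1 + 1 = 2.

2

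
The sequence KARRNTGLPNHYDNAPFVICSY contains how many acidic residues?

1

The acidic residues are Asp (D) and Glu (E), whose side chains end in a carboxylate group.
Matching residues: D13.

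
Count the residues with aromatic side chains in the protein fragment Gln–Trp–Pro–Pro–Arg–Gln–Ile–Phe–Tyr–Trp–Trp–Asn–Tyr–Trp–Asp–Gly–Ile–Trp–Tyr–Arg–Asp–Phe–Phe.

Phenylalanine (F), tryptophan (W), and tyrosine (Y) have aromatic ring side chains.
Matching residues: Trp2, Phe8, Tyr9, Trp10, Trp11, Tyr13, Trp14, Trp18, Tyr19, Phe22, Phe23.

11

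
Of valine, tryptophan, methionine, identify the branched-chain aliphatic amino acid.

V, L, and I make up the branched-chain aliphatic group.
Of the listed options, only valine belongs to this group.

valine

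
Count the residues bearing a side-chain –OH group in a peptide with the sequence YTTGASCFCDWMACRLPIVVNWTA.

Serine (S), threonine (T), and tyrosine (Y) each carry a hydroxyl group on the side chain.
Matching residues: Y1, T2, T3, S6, T23.

5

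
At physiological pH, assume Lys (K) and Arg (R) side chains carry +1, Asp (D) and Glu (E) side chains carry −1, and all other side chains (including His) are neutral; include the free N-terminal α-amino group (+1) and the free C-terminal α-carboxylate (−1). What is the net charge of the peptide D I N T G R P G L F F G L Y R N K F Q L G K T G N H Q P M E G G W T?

Positive (K, R): R6, R15, K17, K22 → +4.
Negative (D, E): D1, E30 → −2.
The N-terminus (+1) and C-terminus (−1) cancel.
Net charge = (+4) + (−2) = +2.

+2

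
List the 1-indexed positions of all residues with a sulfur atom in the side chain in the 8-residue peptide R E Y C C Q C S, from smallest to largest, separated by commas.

Cysteine (C, thiol) and methionine (M, thioether) are the two sulfur-containing amino acids.
Matching residues: C4, C5, C7.

4, 5, 7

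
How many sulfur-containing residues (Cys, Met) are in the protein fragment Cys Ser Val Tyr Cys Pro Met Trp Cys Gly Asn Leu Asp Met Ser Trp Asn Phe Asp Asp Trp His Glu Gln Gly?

Matching residues: Cys1, Cys5, Met7, Cys9, Met14.

5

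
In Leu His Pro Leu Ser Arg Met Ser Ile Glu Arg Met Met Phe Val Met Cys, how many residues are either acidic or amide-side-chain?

1

Acidic: D, E. Amide-side-chain: N, Q.
Acidic residues here: Glu10 (1).
Amide-side-chain residues here: none (0).
The two groups share no amino acid, so total = 1 + 0 = 1.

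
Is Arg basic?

Yes

K, R, and H are the three residues with basic side chains (ε-amine, guanidinium, and imidazole respectively).
Arginine is in this group.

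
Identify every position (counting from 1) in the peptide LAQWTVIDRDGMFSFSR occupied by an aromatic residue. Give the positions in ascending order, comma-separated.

4, 13, 15

F, W, and Y each carry an aromatic ring on the side chain.
Matching residues: W4, F13, F15.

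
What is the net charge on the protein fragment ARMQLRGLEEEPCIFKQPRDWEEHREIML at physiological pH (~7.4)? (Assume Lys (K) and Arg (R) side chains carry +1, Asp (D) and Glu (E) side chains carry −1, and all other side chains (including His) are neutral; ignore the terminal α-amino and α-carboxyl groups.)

-2

Positive (K, R): R2, R6, K16, R19, R25 → +5.
Negative (D, E): E9, E10, E11, D20, E22, E23, E26 → −7.
Net charge = (+5) + (−7) = −2.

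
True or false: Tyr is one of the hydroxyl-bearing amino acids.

True

S, T, and Y are the three residues with a side-chain hydroxyl.
Tyrosine is in this group.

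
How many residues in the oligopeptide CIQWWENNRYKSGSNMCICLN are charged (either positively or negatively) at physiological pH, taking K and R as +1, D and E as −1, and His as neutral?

Charged side chains at pH ~7.4: K, R (positive); D, E (negative).
Matching residues: E6, R9, K11.

3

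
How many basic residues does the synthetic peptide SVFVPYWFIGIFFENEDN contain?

0

The basic amino acids are Lys (K), Arg (R), and His (H).
None of the 18 residues belong to this group.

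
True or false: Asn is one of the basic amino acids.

False

K, R, and H are the three residues with basic side chains (ε-amine, guanidinium, and imidazole respectively).
Asparagine is not in this group.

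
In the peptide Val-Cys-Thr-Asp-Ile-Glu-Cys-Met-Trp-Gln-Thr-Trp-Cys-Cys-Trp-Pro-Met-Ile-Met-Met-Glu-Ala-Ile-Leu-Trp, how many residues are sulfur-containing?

Cysteine (C, thiol) and methionine (M, thioether) are the two sulfur-containing amino acids.
Matching residues: Cys2, Cys7, Met8, Cys13, Cys14, Met17, Met19, Met20.

8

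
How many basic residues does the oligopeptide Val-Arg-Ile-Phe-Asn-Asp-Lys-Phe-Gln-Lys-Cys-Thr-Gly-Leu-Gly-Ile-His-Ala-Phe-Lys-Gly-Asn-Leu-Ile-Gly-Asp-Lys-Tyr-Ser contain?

6

K, R, and H are the three residues with basic side chains (ε-amine, guanidinium, and imidazole respectively).
Matching residues: Arg2, Lys7, Lys10, His17, Lys20, Lys27.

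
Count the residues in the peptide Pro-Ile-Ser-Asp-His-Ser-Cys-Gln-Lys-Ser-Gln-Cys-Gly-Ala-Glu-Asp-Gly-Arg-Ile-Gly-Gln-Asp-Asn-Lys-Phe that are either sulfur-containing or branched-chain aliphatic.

Sulfur-containing: C, M. Branched-chain aliphatic: I, L, V.
Sulfur-containing residues here: Cys7, Cys12 (2).
Branched-chain aliphatic residues here: Ile2, Ile19 (2).
The two groups share no amino acid, so total = 2 + 2 = 4.

4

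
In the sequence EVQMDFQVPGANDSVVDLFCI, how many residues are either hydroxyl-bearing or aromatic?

3

Hydroxyl-bearing: S, T, Y. Aromatic: F, W, Y.
Hydroxyl-bearing residues here: S14 (1).
Aromatic residues here: F6, F19 (2).
(Y belongs to both groups, but none appear in this sequence.) Total = 1 + 2 = 3.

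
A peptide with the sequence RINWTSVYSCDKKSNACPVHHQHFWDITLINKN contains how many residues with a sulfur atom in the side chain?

2

The sulfur-bearing residues are cysteine (–SH) and methionine (–S–CH₃).
Matching residues: C10, C17.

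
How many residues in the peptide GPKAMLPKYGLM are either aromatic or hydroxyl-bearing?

Aromatic: F, W, Y. Hydroxyl-bearing: S, T, Y.
Aromatic residues here: Y9 (1).
Hydroxyl-bearing residues here: Y9 (1).
Y is in both groups, so the 1 Y residue must not be double-counted.
Total = 1 + 1 − 1 = 1.

1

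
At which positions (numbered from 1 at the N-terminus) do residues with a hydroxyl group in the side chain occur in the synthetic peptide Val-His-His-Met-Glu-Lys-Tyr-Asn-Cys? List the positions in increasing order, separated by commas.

7

S, T, and Y are the three residues with a side-chain hydroxyl.
Matching residues: Tyr7.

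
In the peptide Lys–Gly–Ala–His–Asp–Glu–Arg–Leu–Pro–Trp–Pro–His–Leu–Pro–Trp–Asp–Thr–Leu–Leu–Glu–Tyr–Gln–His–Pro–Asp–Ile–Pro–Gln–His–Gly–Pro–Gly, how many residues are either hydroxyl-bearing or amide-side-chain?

4

Hydroxyl-bearing: S, T, Y. Amide-side-chain: N, Q.
Hydroxyl-bearing residues here: Thr17, Tyr21 (2).
Amide-side-chain residues here: Gln22, Gln28 (2).
The two groups share no amino acid, so total = 2 + 2 = 4.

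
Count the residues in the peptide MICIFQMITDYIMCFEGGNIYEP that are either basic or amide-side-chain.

Basic: H, K, R. Amide-side-chain: N, Q.
Basic residues here: none (0).
Amide-side-chain residues here: Q6, N19 (2).
The two groups share no amino acid, so total = 0 + 2 = 2.

2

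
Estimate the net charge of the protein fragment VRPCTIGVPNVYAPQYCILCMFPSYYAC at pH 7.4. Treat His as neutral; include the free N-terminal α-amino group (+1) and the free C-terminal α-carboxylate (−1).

+1

The side chains ionized at physiological pH are Lys/Arg (+1) and Asp/Glu (−1); with His treated as neutral, nothing else contributes.
Positive (K, R): R2 → +1.
Negative (D, E): none → −0.
The N-terminus (+1) and C-terminus (−1) cancel.
Net charge = (+1) + (−0) = +1.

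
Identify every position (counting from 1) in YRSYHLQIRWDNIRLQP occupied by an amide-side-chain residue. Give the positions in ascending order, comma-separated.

7, 12, 16

Matching residues: Q7, N12, Q16.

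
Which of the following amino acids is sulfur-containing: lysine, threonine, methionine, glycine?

methionine

Cysteine (C, thiol) and methionine (M, thioether) are the two sulfur-containing amino acids.
Of the listed options, only methionine belongs to this group.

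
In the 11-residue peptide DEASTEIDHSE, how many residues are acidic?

The acidic residues are Asp (D) and Glu (E), whose side chains end in a carboxylate group.
Matching residues: D1, E2, E6, D8, E11.

5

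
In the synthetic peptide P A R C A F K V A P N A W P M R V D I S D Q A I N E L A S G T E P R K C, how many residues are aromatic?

2

F, W, and Y each carry an aromatic ring on the side chain.
Matching residues: F6, W13.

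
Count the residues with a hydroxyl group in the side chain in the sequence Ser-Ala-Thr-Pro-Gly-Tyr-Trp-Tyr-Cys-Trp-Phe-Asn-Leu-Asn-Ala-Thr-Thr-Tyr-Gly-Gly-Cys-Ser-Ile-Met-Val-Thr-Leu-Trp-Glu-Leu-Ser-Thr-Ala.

S, T, and Y are the three residues with a side-chain hydroxyl.
Matching residues: Ser1, Thr3, Tyr6, Tyr8, Thr16, Thr17, Tyr18, Ser22, Thr26, Ser31, Thr32.

11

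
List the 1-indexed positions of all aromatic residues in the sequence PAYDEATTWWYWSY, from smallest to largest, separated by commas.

F, W, and Y each carry an aromatic ring on the side chain.
Matching residues: Y3, W9, W10, Y11, W12, Y14.

3, 9, 10, 11, 12, 14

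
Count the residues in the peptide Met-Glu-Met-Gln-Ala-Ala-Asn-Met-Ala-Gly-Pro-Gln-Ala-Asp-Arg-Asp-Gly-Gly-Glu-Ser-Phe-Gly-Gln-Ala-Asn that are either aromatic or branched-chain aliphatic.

Aromatic: F, W, Y. Branched-chain aliphatic: I, L, V.
Aromatic residues here: Phe21 (1).
Branched-chain aliphatic residues here: none (0).
The two groups share no amino acid, so total = 1 + 0 = 1.

1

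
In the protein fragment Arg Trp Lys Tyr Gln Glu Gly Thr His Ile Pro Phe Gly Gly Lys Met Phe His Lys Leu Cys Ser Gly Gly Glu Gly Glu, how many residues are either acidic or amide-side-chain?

Acidic: D, E. Amide-side-chain: N, Q.
Acidic residues here: Glu6, Glu25, Glu27 (3).
Amide-side-chain residues here: Gln5 (1).
The two groups share no amino acid, so total = 3 + 1 = 4.

4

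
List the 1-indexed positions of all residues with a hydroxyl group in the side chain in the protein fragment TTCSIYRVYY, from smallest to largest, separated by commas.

1, 2, 4, 6, 9, 10

The –OH-bearing residues are Ser, Thr (aliphatic alcohols), and Tyr (phenol).
Matching residues: T1, T2, S4, Y6, Y9, Y10.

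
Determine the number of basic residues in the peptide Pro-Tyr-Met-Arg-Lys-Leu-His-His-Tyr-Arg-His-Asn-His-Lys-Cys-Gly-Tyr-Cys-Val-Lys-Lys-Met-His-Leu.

K, R, and H are the three residues with basic side chains (ε-amine, guanidinium, and imidazole respectively).
Matching residues: Arg4, Lys5, His7, His8, Arg10, His11, His13, Lys14, Lys20, Lys21, His23.

11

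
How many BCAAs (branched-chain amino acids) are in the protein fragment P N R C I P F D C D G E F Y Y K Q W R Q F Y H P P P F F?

1

The BCAAs are Val, Leu, and Ile — aliphatic side chains with a branch point.
Matching residues: I5.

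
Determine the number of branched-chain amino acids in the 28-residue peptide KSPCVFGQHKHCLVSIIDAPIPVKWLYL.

Valine (V), leucine (L), and isoleucine (I) are the branched-chain amino acids.
Matching residues: V5, L13, V14, I16, I17, I21, V23, L26, L28.

9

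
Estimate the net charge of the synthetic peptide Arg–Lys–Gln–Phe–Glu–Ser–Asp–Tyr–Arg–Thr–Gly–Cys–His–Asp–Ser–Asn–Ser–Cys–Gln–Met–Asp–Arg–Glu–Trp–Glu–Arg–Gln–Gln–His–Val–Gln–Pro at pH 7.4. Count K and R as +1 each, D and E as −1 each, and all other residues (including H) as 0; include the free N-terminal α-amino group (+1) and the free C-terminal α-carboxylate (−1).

Positive (K, R): Arg1, Lys2, Arg9, Arg22, Arg26 → +5.
Negative (D, E): Glu5, Asp7, Asp14, Asp21, Glu23, Glu25 → −6.
The N-terminus (+1) and C-terminus (−1) cancel.
Net charge = (+5) + (−6) = −1.

-1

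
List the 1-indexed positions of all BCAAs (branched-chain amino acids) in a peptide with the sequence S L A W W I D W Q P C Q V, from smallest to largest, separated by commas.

The BCAAs are Val, Leu, and Ile — aliphatic side chains with a branch point.
Matching residues: L2, I6, V13.

2, 6, 13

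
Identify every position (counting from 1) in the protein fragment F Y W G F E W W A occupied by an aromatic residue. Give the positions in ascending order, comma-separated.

F, W, and Y each carry an aromatic ring on the side chain.
Matching residues: F1, Y2, W3, F5, W7, W8.

1, 2, 3, 5, 7, 8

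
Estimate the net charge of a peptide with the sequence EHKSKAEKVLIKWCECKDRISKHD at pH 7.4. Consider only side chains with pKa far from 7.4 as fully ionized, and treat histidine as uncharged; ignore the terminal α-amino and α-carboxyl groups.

The side chains ionized at physiological pH are Lys/Arg (+1) and Asp/Glu (−1); with His treated as neutral, nothing else contributes.
Positive (K, R): K3, K5, K8, K12, K17, R19, K22 → +7.
Negative (D, E): E1, E7, E15, D18, D24 → −5.
Net charge = (+7) + (−5) = +2.

+2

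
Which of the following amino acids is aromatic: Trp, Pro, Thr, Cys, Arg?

Trp

Phenylalanine (F), tryptophan (W), and tyrosine (Y) have aromatic ring side chains.
Of the listed options, only Trp belongs to this group.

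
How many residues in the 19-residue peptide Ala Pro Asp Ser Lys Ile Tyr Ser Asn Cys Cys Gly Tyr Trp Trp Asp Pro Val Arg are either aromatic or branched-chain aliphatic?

6

Aromatic: F, W, Y. Branched-chain aliphatic: I, L, V.
Aromatic residues here: Tyr7, Tyr13, Trp14, Trp15 (4).
Branched-chain aliphatic residues here: Ile6, Val18 (2).
The two groups share no amino acid, so total = 4 + 2 = 6.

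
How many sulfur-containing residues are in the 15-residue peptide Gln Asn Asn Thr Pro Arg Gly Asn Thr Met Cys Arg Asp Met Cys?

Cysteine (C, thiol) and methionine (M, thioether) are the two sulfur-containing amino acids.
Matching residues: Met10, Cys11, Met14, Cys15.

4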